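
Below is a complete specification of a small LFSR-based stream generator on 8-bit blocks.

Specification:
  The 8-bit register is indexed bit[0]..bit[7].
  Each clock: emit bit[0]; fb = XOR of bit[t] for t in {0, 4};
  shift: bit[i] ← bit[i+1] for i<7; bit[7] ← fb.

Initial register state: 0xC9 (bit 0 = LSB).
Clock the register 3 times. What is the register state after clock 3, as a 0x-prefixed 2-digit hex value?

0xB9

reg_0 = 0xC9
clock 1: out=1, reg = 0xE4
clock 2: out=0, reg = 0x72
clock 3: out=0, reg = 0xB9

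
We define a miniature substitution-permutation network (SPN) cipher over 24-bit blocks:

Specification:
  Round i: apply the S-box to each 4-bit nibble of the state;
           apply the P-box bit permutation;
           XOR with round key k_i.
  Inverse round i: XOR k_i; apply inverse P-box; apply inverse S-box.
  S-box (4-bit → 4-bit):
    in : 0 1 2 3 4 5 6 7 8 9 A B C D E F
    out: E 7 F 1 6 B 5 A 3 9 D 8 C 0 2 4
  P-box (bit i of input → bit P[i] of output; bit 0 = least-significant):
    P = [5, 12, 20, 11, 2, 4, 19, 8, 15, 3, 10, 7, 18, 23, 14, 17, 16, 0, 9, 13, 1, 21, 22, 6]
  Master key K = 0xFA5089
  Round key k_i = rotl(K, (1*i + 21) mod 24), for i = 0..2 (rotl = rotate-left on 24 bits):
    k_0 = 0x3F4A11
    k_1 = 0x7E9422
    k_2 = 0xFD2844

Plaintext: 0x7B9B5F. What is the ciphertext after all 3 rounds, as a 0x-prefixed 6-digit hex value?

s_0 = plaintext = 0x7B9B5F
s_1 = Round(s_0, k_0) = 0x096BC5
s_2 = Round(s_1, k_1) = 0x13EDC2
s_3 = Round(s_2, k_2) = 0x043166

0x043166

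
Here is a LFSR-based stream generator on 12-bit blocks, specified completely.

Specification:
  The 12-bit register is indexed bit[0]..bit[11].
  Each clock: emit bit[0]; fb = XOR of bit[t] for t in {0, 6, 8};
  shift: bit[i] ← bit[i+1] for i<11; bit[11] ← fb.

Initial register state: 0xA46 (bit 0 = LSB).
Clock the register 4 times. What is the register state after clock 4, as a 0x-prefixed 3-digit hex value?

reg_0 = 0xA46
clock 1: out=0, reg = 0xD23
clock 2: out=1, reg = 0x691
clock 3: out=1, reg = 0xB48
clock 4: out=0, reg = 0x5A4

0x5A4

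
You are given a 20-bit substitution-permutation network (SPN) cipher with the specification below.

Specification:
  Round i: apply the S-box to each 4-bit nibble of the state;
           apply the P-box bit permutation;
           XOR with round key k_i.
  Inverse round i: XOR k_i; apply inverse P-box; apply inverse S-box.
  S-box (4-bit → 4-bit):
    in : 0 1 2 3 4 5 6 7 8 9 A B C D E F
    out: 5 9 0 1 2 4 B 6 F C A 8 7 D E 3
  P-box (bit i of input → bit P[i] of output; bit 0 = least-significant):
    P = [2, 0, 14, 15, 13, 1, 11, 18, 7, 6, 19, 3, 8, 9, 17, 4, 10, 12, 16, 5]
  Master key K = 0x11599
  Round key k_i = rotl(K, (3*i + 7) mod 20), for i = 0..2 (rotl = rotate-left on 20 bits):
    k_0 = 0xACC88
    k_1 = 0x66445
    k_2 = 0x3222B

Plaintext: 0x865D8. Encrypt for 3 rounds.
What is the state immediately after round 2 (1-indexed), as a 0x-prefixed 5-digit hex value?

s_0 = plaintext = 0x865D8
s_1 = Round(s_0, k_0) = 0x733BD
s_2 = Round(s_1, k_1) = 0x3B5C1
s_3 = Round(s_2, k_2) = 0xB8E3D

0x3B5C1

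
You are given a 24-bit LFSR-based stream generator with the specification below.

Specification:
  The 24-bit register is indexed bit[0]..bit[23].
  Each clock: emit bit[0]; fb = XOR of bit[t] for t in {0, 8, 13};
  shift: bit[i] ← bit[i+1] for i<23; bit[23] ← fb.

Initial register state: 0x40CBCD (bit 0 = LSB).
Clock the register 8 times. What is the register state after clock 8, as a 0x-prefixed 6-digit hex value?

reg_0 = 0x40CBCD
clock 1: out=1, reg = 0x2065E6
clock 2: out=0, reg = 0x1032F3
clock 3: out=1, reg = 0x081979
clock 4: out=1, reg = 0x040CBC
clock 5: out=0, reg = 0x02065E
clock 6: out=0, reg = 0x01032F
clock 7: out=1, reg = 0x008197
clock 8: out=1, reg = 0x0040CB

0x0040CB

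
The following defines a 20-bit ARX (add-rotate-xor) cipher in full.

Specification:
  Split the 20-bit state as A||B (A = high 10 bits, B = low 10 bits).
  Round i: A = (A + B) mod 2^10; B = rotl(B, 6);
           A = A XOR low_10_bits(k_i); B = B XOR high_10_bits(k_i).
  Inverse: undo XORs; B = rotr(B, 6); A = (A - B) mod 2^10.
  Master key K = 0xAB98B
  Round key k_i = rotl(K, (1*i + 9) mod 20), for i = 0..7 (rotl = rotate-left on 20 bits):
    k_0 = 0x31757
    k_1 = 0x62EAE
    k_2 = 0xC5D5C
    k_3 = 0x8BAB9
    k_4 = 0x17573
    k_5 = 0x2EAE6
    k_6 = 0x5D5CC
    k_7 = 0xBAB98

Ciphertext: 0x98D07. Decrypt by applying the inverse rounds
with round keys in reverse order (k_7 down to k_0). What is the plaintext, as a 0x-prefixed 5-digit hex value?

s_0 = ciphertext = 0x98D07
s_1 = InvRound(s_0, k_7) = 0xC72DF
s_2 = InvRound(s_1, k_6) = 0x08AAE
s_3 = InvRound(s_2, k_5) = 0x5F148
s_4 = InvRound(s_3, k_4) = 0xAED54
s_5 = InvRound(s_4, k_3) = 0x157AD
s_6 = InvRound(s_5, k_2) = 0x59FA2
s_7 = InvRound(s_6, k_1) = 0x4C698
s_8 = InvRound(s_7, k_0) = 0x235D9

0x235D9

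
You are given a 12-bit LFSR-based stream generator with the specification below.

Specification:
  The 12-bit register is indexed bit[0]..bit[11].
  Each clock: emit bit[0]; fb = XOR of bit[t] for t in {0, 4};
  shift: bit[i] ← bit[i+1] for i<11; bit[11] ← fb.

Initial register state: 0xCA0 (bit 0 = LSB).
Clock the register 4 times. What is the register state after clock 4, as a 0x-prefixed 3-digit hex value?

0xACA

reg_0 = 0xCA0
clock 1: out=0, reg = 0x650
clock 2: out=0, reg = 0xB28
clock 3: out=0, reg = 0x594
clock 4: out=0, reg = 0xACA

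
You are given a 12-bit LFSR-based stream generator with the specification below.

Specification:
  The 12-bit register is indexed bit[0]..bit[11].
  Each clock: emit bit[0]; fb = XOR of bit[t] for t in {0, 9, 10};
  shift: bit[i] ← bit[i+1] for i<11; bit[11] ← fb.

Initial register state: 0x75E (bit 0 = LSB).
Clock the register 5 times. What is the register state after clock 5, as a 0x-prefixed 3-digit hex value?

0x63A

reg_0 = 0x75E
clock 1: out=0, reg = 0x3AF
clock 2: out=1, reg = 0x1D7
clock 3: out=1, reg = 0x8EB
clock 4: out=1, reg = 0xC75
clock 5: out=1, reg = 0x63A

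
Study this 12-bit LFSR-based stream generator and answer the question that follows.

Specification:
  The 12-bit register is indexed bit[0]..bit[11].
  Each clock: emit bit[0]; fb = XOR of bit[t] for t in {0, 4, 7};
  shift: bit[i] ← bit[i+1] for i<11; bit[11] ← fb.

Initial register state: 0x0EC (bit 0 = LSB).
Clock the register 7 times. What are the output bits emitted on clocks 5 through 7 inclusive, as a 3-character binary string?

011

reg_0 = 0x0EC
clock 1: out=0, reg = 0x876
clock 2: out=0, reg = 0xC3B
clock 3: out=1, reg = 0x61D
clock 4: out=1, reg = 0x30E
clock 5: out=0, reg = 0x187
clock 6: out=1, reg = 0x0C3
clock 7: out=1, reg = 0x061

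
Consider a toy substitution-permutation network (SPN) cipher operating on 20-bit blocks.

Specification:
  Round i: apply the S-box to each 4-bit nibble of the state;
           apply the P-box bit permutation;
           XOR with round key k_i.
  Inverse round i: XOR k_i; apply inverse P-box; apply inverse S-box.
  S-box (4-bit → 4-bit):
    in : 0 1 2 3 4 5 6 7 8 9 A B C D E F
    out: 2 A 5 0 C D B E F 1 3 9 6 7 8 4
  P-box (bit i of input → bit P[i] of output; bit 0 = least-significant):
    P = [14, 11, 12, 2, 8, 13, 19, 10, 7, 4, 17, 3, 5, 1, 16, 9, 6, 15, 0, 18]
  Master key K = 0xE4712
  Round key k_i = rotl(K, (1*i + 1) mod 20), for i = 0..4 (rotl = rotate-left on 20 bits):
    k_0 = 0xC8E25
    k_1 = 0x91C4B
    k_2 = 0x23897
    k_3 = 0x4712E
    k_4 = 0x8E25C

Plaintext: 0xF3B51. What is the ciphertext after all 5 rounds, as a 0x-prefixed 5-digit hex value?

s_0 = plaintext = 0xF3B51
s_1 = Round(s_0, k_0) = 0x483A8
s_2 = Round(s_1, k_1) = 0xC676C
s_3 = Round(s_2, k_2) = 0x087AC
s_4 = Round(s_3, k_3) = 0x7CA14
s_5 = Round(s_4, k_4) = 0xD56CB

0xD56CB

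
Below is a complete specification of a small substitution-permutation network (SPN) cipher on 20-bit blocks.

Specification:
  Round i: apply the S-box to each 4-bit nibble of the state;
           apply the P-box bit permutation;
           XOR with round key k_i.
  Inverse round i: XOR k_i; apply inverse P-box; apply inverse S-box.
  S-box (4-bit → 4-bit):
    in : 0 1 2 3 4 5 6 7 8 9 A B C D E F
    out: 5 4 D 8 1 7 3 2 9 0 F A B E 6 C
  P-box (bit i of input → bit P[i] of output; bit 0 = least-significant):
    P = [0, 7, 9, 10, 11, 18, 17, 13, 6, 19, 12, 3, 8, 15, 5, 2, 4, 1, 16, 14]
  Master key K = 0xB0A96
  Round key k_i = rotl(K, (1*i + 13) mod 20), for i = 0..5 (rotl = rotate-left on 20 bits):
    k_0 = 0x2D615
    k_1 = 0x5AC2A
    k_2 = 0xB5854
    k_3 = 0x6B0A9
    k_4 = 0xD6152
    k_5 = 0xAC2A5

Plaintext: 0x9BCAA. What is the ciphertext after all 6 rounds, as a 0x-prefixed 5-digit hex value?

s_0 = plaintext = 0x9BCAA
s_1 = Round(s_0, k_0) = 0xC78D8
s_2 = Round(s_1, k_1) = 0x34871
s_3 = Round(s_2, k_2) = 0xF1B1C
s_4 = Round(s_3, k_3) = 0xDF400
s_5 = Round(s_4, k_4) = 0xE2B35
s_6 = Round(s_5, k_5) = 0x3E10A

0x3E10A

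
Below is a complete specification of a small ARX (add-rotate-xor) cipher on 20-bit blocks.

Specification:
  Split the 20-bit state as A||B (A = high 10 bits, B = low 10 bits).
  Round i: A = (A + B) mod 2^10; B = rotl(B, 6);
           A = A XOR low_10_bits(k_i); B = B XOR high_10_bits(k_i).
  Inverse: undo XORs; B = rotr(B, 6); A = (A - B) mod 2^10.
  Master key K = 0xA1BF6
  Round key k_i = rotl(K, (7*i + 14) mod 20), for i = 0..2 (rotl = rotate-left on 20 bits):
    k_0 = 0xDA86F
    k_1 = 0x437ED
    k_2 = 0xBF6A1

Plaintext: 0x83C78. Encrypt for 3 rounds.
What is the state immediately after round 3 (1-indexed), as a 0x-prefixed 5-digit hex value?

0x2C818

s_0 = plaintext = 0x83C78
s_1 = Round(s_0, k_0) = 0xBA16D
s_2 = Round(s_1, k_1) = 0xEE25B
s_3 = Round(s_2, k_2) = 0x2C818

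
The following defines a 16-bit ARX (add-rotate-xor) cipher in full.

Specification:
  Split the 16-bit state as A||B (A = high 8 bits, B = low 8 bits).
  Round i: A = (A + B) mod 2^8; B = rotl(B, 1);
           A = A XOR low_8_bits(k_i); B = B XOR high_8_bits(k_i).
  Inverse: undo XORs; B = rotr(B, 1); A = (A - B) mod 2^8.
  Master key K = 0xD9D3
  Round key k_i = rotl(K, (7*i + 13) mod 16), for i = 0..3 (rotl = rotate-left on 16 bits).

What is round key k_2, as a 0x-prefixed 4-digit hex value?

0x9ECE

K = 0xD9D3
k_0 = rotl(K, (7*0+13) mod 16) = rotl(K, 13) = 0x7B3A
k_1 = rotl(K, (7*1+13) mod 16) = rotl(K, 4) = 0x9D3D
k_2 = rotl(K, (7*2+13) mod 16) = rotl(K, 11) = 0x9ECE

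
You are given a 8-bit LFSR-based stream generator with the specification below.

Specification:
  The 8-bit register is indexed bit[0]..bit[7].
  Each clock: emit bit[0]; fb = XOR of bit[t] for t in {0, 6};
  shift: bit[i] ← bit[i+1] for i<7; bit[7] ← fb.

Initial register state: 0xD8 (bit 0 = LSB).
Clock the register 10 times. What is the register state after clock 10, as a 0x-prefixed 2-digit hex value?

0x31

reg_0 = 0xD8
clock 1: out=0, reg = 0xEC
clock 2: out=0, reg = 0xF6
clock 3: out=0, reg = 0xFB
clock 4: out=1, reg = 0x7D
clock 5: out=1, reg = 0x3E
clock 6: out=0, reg = 0x1F
clock 7: out=1, reg = 0x8F
clock 8: out=1, reg = 0xC7
clock 9: out=1, reg = 0x63
clock 10: out=1, reg = 0x31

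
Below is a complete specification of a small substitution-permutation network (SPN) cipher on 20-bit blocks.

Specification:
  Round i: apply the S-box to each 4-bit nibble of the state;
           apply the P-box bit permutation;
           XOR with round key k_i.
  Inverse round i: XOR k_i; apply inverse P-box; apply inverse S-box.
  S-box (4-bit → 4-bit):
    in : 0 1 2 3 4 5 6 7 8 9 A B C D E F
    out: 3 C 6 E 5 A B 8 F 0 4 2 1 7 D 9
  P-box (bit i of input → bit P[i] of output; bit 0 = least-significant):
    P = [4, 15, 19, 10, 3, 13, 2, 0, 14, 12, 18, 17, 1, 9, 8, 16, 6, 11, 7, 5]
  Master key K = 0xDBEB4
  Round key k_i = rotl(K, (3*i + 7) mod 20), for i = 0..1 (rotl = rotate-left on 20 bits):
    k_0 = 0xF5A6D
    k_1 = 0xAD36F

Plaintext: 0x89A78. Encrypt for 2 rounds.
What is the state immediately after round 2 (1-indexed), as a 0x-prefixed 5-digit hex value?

s_0 = plaintext = 0x89A78
s_1 = Round(s_0, k_0) = 0x3D69C
s_2 = Round(s_1, k_1) = 0x888DD

0x888DD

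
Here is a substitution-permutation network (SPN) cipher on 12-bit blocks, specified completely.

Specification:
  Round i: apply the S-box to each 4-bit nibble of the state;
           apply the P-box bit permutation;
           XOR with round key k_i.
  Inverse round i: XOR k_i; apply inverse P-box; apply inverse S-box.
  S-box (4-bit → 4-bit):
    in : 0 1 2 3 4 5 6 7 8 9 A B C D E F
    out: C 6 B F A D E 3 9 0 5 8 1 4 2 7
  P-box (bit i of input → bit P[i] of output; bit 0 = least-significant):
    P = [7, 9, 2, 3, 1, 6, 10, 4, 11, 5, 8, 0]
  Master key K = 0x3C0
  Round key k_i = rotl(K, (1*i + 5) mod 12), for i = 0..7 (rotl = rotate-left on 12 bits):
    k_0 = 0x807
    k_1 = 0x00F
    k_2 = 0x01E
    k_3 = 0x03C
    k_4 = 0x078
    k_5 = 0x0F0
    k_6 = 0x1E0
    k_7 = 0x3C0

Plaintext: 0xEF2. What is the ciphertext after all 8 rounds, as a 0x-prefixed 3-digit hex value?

0x53C

s_0 = plaintext = 0xEF2
s_1 = Round(s_0, k_0) = 0xEED
s_2 = Round(s_1, k_1) = 0x06B
s_3 = Round(s_2, k_2) = 0x547
s_4 = Round(s_3, k_3) = 0xBED
s_5 = Round(s_4, k_4) = 0x03D
s_6 = Round(s_5, k_5) = 0x5A7
s_7 = Round(s_6, k_6) = 0xE63
s_8 = Round(s_7, k_7) = 0x53C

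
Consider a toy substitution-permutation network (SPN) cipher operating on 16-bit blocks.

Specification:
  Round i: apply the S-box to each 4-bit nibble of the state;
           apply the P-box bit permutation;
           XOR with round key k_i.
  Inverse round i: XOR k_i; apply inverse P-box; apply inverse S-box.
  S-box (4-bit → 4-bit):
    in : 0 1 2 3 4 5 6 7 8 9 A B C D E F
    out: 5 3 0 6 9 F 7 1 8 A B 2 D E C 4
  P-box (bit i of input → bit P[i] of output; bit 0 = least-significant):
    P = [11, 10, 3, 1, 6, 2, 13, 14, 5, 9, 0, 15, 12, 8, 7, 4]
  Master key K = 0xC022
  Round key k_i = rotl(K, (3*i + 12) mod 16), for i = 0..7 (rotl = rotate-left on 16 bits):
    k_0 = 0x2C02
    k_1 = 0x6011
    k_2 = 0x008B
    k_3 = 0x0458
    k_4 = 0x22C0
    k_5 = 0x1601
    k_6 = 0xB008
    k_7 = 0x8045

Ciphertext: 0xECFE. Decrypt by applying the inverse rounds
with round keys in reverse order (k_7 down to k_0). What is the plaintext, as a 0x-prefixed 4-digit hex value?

s_0 = ciphertext = 0xECFE
s_1 = InvRound(s_0, k_7) = 0xE0E5
s_2 = InvRound(s_1, k_6) = 0x00AF
s_3 = InvRound(s_2, k_5) = 0x01BD
s_4 = InvRound(s_3, k_4) = 0x966F
s_5 = InvRound(s_4, k_3) = 0x45B8
s_6 = InvRound(s_5, k_2) = 0x9089
s_7 = InvRound(s_6, k_1) = 0xC8EF
s_8 = InvRound(s_7, k_0) = 0xFC53

0xFC53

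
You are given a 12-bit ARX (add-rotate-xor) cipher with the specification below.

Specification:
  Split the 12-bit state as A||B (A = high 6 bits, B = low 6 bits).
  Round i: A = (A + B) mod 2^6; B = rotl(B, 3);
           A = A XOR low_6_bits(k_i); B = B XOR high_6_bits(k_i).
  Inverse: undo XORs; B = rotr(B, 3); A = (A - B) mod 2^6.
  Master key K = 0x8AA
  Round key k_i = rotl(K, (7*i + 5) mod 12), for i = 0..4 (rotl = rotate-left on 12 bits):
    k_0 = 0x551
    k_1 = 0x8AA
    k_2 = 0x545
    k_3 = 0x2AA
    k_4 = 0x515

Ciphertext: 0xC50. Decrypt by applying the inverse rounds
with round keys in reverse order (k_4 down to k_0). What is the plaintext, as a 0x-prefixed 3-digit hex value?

s_0 = ciphertext = 0xC50
s_1 = InvRound(s_0, k_4) = 0x120
s_2 = InvRound(s_1, k_3) = 0x655
s_3 = InvRound(s_2, k_2) = 0x700
s_4 = InvRound(s_3, k_1) = 0x894
s_5 = InvRound(s_4, k_0) = 0xAC8

0xAC8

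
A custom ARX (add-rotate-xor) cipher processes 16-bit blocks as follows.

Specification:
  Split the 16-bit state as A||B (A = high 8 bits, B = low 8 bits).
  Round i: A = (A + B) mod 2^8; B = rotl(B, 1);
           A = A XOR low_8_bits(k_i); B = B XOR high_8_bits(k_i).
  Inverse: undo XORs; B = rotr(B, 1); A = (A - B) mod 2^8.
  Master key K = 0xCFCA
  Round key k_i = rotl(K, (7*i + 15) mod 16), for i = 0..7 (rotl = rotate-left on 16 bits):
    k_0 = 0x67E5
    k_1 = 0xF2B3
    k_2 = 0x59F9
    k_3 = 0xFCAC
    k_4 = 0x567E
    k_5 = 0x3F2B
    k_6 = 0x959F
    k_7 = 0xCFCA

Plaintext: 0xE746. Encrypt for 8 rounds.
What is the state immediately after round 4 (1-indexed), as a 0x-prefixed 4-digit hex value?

0x43DA

s_0 = plaintext = 0xE746
s_1 = Round(s_0, k_0) = 0xC8EB
s_2 = Round(s_1, k_1) = 0x0025
s_3 = Round(s_2, k_2) = 0xDC13
s_4 = Round(s_3, k_3) = 0x43DA
s_5 = Round(s_4, k_4) = 0x63E3
s_6 = Round(s_5, k_5) = 0x6DF8
s_7 = Round(s_6, k_6) = 0xFA64
s_8 = Round(s_7, k_7) = 0x9407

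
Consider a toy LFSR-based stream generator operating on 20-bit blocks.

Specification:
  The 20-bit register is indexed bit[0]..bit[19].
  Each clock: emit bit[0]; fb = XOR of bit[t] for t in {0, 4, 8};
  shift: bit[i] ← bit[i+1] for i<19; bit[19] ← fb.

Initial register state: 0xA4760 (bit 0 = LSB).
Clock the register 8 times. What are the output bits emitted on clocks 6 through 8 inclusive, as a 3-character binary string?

110

reg_0 = 0xA4760
clock 1: out=0, reg = 0xD23B0
clock 2: out=0, reg = 0x691D8
clock 3: out=0, reg = 0x348EC
clock 4: out=0, reg = 0x1A476
clock 5: out=0, reg = 0x8D23B
clock 6: out=1, reg = 0x4691D
clock 7: out=1, reg = 0xA348E
clock 8: out=0, reg = 0x51A47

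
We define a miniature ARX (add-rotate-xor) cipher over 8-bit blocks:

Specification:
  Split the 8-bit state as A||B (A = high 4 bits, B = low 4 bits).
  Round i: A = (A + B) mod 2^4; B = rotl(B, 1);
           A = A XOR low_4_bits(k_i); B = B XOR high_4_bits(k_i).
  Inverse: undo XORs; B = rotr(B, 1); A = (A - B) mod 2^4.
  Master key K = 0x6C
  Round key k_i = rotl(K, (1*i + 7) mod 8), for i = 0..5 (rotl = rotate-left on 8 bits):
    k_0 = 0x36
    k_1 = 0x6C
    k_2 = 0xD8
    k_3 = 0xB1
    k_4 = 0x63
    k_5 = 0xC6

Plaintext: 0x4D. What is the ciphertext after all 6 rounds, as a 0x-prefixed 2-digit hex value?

s_0 = plaintext = 0x4D
s_1 = Round(s_0, k_0) = 0x78
s_2 = Round(s_1, k_1) = 0x37
s_3 = Round(s_2, k_2) = 0x23
s_4 = Round(s_3, k_3) = 0x4D
s_5 = Round(s_4, k_4) = 0x2D
s_6 = Round(s_5, k_5) = 0x97

0x97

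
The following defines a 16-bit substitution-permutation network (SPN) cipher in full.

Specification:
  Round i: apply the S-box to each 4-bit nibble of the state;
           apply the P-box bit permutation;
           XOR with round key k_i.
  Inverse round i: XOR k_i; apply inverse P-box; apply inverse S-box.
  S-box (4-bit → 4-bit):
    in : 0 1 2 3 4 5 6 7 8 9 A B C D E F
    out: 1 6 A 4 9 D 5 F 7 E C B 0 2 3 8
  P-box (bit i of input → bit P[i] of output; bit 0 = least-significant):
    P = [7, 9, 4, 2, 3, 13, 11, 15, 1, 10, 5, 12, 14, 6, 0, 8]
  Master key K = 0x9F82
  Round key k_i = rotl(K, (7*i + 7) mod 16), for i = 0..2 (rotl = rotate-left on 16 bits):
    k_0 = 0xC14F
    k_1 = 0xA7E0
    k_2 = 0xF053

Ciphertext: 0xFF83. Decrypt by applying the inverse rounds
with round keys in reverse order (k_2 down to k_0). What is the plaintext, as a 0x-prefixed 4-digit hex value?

0xAB3A

s_0 = ciphertext = 0xFF83
s_1 = InvRound(s_0, k_2) = 0x2D38
s_2 = InvRound(s_1, k_1) = 0xDC58
s_3 = InvRound(s_2, k_0) = 0xAB3A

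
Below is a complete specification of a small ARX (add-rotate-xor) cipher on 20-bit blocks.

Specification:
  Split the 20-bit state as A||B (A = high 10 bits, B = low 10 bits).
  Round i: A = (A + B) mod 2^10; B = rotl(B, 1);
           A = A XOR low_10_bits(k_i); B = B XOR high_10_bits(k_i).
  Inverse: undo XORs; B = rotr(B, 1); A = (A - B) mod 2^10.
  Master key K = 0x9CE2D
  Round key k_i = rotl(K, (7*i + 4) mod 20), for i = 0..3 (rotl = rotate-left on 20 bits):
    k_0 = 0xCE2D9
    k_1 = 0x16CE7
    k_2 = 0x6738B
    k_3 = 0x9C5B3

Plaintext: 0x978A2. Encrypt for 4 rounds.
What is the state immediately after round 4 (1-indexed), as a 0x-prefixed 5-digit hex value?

0x813C1

s_0 = plaintext = 0x978A2
s_1 = Round(s_0, k_0) = 0x7667C
s_2 = Round(s_1, k_1) = 0x2C8A2
s_3 = Round(s_2, k_2) = 0xB7CD8
s_4 = Round(s_3, k_3) = 0x813C1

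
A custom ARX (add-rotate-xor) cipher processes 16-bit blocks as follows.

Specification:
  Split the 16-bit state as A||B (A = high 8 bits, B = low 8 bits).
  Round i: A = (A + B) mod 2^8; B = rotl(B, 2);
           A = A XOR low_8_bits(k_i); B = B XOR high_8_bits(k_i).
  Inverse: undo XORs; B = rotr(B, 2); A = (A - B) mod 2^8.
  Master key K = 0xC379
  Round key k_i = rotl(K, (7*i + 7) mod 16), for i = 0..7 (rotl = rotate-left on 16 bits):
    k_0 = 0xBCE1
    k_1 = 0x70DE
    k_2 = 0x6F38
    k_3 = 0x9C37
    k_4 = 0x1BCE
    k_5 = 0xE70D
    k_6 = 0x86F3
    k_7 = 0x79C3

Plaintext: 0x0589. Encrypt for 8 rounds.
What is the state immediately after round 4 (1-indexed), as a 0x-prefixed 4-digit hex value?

s_0 = plaintext = 0x0589
s_1 = Round(s_0, k_0) = 0x6F9A
s_2 = Round(s_1, k_1) = 0xD71A
s_3 = Round(s_2, k_2) = 0xC907
s_4 = Round(s_3, k_3) = 0xE780
s_5 = Round(s_4, k_4) = 0xA919
s_6 = Round(s_5, k_5) = 0xCF83
s_7 = Round(s_6, k_6) = 0xA188
s_8 = Round(s_7, k_7) = 0xEA5B

0xE780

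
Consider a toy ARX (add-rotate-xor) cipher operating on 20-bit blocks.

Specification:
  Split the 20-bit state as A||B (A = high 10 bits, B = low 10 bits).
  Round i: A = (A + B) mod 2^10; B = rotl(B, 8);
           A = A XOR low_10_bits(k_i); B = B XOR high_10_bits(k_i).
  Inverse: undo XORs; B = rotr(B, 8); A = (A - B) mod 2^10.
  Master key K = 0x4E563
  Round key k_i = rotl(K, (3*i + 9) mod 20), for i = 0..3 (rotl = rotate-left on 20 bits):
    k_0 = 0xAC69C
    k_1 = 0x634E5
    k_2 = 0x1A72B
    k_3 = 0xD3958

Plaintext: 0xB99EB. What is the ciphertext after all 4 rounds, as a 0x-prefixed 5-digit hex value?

s_0 = plaintext = 0xB99EB
s_1 = Round(s_0, k_0) = 0x935CB
s_2 = Round(s_1, k_1) = 0x3F6FF
s_3 = Round(s_2, k_2) = 0x35FD6
s_4 = Round(s_3, k_3) = 0x7D5BB

0x7D5BB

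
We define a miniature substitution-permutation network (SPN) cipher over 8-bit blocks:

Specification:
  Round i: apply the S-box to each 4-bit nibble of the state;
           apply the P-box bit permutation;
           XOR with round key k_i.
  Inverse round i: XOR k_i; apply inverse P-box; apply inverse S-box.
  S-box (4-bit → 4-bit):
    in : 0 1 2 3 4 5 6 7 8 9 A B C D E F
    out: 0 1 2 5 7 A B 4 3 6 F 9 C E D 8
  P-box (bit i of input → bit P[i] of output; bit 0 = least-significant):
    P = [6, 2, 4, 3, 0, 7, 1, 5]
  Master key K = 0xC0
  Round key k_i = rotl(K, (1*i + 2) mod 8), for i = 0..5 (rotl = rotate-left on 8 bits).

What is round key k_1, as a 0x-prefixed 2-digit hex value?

0x06

K = 0xC0
k_0 = rotl(K, (1*0+2) mod 8) = rotl(K, 2) = 0x03
k_1 = rotl(K, (1*1+2) mod 8) = rotl(K, 3) = 0x06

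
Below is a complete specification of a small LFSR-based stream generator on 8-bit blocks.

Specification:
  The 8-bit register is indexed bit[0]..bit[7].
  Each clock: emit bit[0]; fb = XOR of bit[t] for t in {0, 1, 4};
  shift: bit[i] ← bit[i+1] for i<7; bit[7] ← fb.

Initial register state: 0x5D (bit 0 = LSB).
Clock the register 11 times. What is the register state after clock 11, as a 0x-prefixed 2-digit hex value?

reg_0 = 0x5D
clock 1: out=1, reg = 0x2E
clock 2: out=0, reg = 0x97
clock 3: out=1, reg = 0xCB
clock 4: out=1, reg = 0x65
clock 5: out=1, reg = 0xB2
clock 6: out=0, reg = 0x59
clock 7: out=1, reg = 0x2C
clock 8: out=0, reg = 0x16
clock 9: out=0, reg = 0x0B
clock 10: out=1, reg = 0x05
clock 11: out=1, reg = 0x82

0x82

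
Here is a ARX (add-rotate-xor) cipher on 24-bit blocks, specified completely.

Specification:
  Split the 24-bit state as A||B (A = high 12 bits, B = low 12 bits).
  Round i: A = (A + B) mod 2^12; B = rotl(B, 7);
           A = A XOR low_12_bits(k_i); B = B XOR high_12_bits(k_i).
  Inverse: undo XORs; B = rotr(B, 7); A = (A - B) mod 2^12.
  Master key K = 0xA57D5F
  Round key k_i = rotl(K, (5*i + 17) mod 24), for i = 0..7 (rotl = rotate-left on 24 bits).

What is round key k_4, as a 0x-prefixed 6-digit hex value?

0xABF4AF

K = 0xA57D5F
k_0 = rotl(K, (5*0+17) mod 24) = rotl(K, 17) = 0xBF4AFA
k_1 = rotl(K, (5*1+17) mod 24) = rotl(K, 22) = 0xE95F57
k_2 = rotl(K, (5*2+17) mod 24) = rotl(K, 3) = 0x2BEAFD
k_3 = rotl(K, (5*3+17) mod 24) = rotl(K, 8) = 0x7D5FA5
k_4 = rotl(K, (5*4+17) mod 24) = rotl(K, 13) = 0xABF4AF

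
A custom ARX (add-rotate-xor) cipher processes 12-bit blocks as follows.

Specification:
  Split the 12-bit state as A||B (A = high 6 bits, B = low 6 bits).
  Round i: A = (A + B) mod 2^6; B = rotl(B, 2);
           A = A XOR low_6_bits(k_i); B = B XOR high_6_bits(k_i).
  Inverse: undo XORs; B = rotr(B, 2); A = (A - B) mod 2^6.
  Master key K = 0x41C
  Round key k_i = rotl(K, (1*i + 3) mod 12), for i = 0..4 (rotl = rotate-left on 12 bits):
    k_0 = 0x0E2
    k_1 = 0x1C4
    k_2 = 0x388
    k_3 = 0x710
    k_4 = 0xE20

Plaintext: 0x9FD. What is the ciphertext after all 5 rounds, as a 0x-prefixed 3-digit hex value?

0xABE

s_0 = plaintext = 0x9FD
s_1 = Round(s_0, k_0) = 0x1B4
s_2 = Round(s_1, k_1) = 0xF94
s_3 = Round(s_2, k_2) = 0x69F
s_4 = Round(s_3, k_3) = 0xA61
s_5 = Round(s_4, k_4) = 0xABE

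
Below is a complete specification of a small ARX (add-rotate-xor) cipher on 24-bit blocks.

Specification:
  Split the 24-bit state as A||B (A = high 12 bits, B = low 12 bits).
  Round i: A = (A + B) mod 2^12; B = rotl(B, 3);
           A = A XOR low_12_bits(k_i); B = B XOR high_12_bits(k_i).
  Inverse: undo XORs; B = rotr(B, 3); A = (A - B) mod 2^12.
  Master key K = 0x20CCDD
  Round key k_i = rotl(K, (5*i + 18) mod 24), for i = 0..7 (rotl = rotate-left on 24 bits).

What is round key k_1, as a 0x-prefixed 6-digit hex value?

K = 0x20CCDD
k_0 = rotl(K, (5*0+18) mod 24) = rotl(K, 18) = 0x748333
k_1 = rotl(K, (5*1+18) mod 24) = rotl(K, 23) = 0x90666E

0x90666E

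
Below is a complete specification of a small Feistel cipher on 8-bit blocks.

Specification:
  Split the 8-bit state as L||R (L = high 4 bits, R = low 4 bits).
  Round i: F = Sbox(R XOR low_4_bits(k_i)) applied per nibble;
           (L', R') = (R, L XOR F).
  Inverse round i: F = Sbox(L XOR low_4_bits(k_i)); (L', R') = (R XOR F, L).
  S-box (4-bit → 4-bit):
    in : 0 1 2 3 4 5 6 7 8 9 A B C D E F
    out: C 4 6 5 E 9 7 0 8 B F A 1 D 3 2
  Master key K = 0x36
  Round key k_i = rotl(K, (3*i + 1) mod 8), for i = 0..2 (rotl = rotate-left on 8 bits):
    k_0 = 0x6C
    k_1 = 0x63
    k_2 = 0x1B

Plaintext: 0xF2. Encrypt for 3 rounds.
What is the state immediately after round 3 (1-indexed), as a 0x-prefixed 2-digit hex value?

s_0 = plaintext = 0xF2
s_1 = Round(s_0, k_0) = 0x2C
s_2 = Round(s_1, k_1) = 0xC0
s_3 = Round(s_2, k_2) = 0x06

0x06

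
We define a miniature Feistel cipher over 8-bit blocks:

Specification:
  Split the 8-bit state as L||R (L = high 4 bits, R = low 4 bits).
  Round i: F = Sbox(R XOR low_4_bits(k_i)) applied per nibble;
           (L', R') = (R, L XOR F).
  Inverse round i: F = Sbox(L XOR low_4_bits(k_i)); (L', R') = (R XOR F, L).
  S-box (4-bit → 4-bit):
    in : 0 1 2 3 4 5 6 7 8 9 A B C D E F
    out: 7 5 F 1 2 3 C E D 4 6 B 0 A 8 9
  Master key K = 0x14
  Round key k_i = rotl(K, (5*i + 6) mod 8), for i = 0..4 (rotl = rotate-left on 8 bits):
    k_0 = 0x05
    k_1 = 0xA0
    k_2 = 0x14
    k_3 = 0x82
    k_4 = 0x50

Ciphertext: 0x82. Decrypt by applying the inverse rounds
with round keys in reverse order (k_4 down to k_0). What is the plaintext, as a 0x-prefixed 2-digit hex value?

s_0 = ciphertext = 0x82
s_1 = InvRound(s_0, k_4) = 0xF8
s_2 = InvRound(s_1, k_3) = 0x2F
s_3 = InvRound(s_2, k_2) = 0x32
s_4 = InvRound(s_3, k_1) = 0x33
s_5 = InvRound(s_4, k_0) = 0xF3

0xF3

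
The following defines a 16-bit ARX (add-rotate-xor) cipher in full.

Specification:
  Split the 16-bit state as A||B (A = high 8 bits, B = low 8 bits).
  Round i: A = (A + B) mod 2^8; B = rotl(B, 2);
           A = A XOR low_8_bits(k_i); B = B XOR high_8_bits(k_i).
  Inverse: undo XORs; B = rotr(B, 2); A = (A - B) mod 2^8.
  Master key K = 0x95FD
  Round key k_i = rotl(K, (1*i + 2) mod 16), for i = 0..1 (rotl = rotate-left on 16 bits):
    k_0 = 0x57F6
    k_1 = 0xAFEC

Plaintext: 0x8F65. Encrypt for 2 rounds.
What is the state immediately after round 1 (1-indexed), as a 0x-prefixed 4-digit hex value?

s_0 = plaintext = 0x8F65
s_1 = Round(s_0, k_0) = 0x02C2
s_2 = Round(s_1, k_1) = 0x28A4

0x02C2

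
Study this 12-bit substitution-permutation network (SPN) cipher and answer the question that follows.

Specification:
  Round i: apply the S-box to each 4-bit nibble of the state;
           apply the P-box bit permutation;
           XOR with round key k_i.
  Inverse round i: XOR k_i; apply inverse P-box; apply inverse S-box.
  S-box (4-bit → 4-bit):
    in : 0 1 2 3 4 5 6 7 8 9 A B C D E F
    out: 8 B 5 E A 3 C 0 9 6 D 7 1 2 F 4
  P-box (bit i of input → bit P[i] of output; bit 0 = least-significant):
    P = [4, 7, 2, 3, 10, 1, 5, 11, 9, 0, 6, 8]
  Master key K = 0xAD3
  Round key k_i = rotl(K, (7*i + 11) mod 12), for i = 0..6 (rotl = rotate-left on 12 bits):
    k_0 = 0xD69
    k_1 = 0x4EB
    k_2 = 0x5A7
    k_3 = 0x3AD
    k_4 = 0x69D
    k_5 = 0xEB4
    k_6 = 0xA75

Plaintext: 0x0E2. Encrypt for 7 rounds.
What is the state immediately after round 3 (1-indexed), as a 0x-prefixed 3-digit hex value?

s_0 = plaintext = 0x0E2
s_1 = Round(s_0, k_0) = 0x05F
s_2 = Round(s_1, k_1) = 0x1ED
s_3 = Round(s_2, k_2) = 0xA04
s_4 = Round(s_3, k_3) = 0x865
s_5 = Round(s_4, k_4) = 0xD2D
s_6 = Round(s_5, k_5) = 0xA15
s_7 = Round(s_6, k_6) = 0x5A7

0xA04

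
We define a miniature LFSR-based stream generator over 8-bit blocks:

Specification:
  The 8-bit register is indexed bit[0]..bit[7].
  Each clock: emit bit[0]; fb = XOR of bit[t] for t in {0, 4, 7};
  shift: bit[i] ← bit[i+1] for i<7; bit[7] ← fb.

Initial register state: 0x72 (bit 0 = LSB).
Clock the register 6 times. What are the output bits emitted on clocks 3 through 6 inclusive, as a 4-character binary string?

0011

reg_0 = 0x72
clock 1: out=0, reg = 0xB9
clock 2: out=1, reg = 0xDC
clock 3: out=0, reg = 0x6E
clock 4: out=0, reg = 0x37
clock 5: out=1, reg = 0x1B
clock 6: out=1, reg = 0x0D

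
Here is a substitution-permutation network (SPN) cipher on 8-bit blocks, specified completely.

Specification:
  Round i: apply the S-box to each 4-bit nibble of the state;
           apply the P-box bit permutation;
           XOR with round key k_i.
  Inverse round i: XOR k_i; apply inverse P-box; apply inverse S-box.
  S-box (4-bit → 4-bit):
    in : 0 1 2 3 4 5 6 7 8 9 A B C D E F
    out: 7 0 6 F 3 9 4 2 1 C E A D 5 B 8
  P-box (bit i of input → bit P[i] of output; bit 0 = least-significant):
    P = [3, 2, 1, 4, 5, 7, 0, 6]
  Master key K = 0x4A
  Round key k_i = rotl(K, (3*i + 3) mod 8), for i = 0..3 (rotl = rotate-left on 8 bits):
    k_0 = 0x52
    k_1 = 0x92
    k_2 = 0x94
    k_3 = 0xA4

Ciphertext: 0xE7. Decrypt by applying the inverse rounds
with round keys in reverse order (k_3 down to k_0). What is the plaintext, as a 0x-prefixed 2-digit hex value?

s_0 = ciphertext = 0xE7
s_1 = InvRound(s_0, k_3) = 0x96
s_2 = InvRound(s_1, k_2) = 0x16
s_3 = InvRound(s_2, k_1) = 0x77
s_4 = InvRound(s_3, k_0) = 0xD7

0xD7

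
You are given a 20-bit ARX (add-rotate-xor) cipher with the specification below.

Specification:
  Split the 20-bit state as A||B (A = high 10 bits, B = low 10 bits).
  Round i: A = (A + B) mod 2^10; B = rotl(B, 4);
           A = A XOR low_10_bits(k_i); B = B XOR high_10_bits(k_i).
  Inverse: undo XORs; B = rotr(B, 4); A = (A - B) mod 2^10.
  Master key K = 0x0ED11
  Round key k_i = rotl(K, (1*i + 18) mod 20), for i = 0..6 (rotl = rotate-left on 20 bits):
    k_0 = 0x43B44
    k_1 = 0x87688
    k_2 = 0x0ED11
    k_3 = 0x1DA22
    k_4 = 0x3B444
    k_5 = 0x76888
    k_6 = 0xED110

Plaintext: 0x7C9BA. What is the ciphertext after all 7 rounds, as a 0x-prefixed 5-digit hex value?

s_0 = plaintext = 0x7C9BA
s_1 = Round(s_0, k_0) = 0x3A2A8
s_2 = Round(s_1, k_1) = 0x46097
s_3 = Round(s_2, k_2) = 0x2F949
s_4 = Round(s_3, k_3) = 0x094E3
s_5 = Round(s_4, k_4) = 0x532DE
s_6 = Round(s_5, k_5) = 0x28831
s_7 = Round(s_6, k_6) = 0x70CA4

0x70CA4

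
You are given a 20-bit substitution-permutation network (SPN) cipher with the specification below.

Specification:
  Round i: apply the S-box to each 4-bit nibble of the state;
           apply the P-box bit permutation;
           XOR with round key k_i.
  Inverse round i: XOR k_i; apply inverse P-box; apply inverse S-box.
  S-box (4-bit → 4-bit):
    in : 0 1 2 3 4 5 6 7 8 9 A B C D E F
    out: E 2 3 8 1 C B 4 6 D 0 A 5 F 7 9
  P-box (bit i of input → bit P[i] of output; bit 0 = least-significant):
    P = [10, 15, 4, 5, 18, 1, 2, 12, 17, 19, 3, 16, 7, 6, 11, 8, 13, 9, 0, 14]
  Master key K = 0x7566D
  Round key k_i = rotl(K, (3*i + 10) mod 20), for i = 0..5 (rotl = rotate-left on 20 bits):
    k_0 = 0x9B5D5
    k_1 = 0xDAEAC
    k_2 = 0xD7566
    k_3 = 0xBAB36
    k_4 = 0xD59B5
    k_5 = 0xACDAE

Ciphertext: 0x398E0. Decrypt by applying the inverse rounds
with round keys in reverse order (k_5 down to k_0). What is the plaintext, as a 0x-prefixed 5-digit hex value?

s_0 = ciphertext = 0x398E0
s_1 = InvRound(s_0, k_5) = 0x3B004
s_2 = InvRound(s_1, k_4) = 0x99240
s_3 = InvRound(s_2, k_3) = 0x40405
s_4 = InvRound(s_3, k_2) = 0x9BBB3
s_5 = InvRound(s_4, k_1) = 0x737DC
s_6 = InvRound(s_5, k_0) = 0x8AE41

0x8AE41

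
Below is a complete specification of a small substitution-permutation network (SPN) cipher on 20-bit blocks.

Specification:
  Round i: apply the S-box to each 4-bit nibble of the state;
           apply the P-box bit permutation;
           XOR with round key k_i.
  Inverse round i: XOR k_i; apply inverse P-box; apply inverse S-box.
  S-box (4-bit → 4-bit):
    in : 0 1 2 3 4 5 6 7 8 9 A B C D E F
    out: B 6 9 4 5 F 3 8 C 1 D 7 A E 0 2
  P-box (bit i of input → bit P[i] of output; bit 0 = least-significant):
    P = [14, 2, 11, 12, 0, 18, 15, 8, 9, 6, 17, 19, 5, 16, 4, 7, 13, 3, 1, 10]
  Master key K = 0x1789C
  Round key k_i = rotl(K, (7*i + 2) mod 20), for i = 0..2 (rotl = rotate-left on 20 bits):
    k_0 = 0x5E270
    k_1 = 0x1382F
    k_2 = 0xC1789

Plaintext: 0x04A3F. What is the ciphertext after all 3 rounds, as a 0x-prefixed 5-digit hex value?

0x2C53B

s_0 = plaintext = 0x04A3F
s_1 = Round(s_0, k_0) = 0xF444C
s_2 = Round(s_1, k_1) = 0x3AA12
s_3 = Round(s_2, k_2) = 0x2C53B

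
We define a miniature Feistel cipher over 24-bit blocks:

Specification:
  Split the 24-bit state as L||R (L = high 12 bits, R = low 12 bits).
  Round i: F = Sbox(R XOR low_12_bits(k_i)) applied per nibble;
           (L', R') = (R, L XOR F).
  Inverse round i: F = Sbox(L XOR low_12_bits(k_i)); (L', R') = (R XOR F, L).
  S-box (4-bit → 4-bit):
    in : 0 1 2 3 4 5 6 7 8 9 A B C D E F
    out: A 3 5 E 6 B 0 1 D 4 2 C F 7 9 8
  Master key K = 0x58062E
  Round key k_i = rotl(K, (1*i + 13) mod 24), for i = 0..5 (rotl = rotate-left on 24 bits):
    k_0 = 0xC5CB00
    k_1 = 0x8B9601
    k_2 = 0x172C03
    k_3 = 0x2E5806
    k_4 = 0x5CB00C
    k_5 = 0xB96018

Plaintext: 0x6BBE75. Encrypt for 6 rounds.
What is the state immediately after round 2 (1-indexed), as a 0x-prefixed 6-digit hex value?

0xDA0256

s_0 = plaintext = 0x6BBE75
s_1 = Round(s_0, k_0) = 0xE75DA0
s_2 = Round(s_1, k_1) = 0xDA0256
s_3 = Round(s_2, k_2) = 0x25641B
s_4 = Round(s_3, k_3) = 0x41BD61
s_5 = Round(s_4, k_4) = 0xD6131C
s_6 = Round(s_5, k_5) = 0x31C3C7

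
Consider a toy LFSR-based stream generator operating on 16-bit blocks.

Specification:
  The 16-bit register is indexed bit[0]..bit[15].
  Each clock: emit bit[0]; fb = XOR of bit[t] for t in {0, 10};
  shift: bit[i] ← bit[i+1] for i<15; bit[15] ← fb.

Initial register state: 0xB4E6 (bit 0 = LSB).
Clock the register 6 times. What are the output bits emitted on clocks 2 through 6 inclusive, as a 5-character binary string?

reg_0 = 0xB4E6
clock 1: out=0, reg = 0xDA73
clock 2: out=1, reg = 0xED39
clock 3: out=1, reg = 0x769C
clock 4: out=0, reg = 0xBB4E
clock 5: out=0, reg = 0x5DA7
clock 6: out=1, reg = 0x2ED3

11001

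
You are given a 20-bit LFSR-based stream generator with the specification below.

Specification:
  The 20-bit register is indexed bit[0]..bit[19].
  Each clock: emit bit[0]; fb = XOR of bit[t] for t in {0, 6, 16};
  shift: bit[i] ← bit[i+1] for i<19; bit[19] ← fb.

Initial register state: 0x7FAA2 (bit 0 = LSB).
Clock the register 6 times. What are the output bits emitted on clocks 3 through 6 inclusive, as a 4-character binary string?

reg_0 = 0x7FAA2
clock 1: out=0, reg = 0xBFD51
clock 2: out=1, reg = 0xDFEA8
clock 3: out=0, reg = 0xEFF54
clock 4: out=0, reg = 0xF7FAA
clock 5: out=0, reg = 0xFBFD5
clock 6: out=1, reg = 0xFDFEA

0001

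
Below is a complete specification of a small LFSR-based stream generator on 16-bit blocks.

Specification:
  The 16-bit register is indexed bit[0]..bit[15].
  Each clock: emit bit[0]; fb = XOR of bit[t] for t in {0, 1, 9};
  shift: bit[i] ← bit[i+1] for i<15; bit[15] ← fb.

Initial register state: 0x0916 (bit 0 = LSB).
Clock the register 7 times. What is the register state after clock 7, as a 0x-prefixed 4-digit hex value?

reg_0 = 0x0916
clock 1: out=0, reg = 0x848B
clock 2: out=1, reg = 0x4245
clock 3: out=1, reg = 0x2122
clock 4: out=0, reg = 0x9091
clock 5: out=1, reg = 0xC848
clock 6: out=0, reg = 0x6424
clock 7: out=0, reg = 0x3212

0x3212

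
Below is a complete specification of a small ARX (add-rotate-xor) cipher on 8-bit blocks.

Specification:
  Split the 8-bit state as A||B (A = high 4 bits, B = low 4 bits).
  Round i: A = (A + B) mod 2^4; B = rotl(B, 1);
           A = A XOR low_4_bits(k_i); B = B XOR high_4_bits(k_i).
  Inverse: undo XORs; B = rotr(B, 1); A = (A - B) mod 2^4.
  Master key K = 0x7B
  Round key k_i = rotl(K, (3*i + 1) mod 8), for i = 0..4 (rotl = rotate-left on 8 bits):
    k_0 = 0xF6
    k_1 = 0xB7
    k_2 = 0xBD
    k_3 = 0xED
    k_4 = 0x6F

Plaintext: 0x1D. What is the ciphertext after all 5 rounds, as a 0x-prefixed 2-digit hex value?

s_0 = plaintext = 0x1D
s_1 = Round(s_0, k_0) = 0x84
s_2 = Round(s_1, k_1) = 0xB3
s_3 = Round(s_2, k_2) = 0x3D
s_4 = Round(s_3, k_3) = 0xD5
s_5 = Round(s_4, k_4) = 0xDC

0xDC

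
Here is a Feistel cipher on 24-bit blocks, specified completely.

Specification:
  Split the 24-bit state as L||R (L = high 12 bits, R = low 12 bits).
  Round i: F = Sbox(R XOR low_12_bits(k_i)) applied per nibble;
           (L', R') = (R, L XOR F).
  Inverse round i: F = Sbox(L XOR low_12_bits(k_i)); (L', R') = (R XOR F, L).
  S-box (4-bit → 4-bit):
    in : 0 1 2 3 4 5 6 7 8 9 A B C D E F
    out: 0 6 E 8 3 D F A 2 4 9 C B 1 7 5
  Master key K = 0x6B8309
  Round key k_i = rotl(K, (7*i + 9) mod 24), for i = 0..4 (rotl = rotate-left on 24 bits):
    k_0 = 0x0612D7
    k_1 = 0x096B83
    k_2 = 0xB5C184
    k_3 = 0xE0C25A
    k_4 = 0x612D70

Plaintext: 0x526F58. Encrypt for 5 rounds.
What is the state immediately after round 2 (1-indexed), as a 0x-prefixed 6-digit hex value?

0x403A78

s_0 = plaintext = 0x526F58
s_1 = Round(s_0, k_0) = 0xF58403
s_2 = Round(s_1, k_1) = 0x403A78
s_3 = Round(s_2, k_2) = 0xA78858
s_4 = Round(s_3, k_3) = 0x858376
s_5 = Round(s_4, k_4) = 0x376F57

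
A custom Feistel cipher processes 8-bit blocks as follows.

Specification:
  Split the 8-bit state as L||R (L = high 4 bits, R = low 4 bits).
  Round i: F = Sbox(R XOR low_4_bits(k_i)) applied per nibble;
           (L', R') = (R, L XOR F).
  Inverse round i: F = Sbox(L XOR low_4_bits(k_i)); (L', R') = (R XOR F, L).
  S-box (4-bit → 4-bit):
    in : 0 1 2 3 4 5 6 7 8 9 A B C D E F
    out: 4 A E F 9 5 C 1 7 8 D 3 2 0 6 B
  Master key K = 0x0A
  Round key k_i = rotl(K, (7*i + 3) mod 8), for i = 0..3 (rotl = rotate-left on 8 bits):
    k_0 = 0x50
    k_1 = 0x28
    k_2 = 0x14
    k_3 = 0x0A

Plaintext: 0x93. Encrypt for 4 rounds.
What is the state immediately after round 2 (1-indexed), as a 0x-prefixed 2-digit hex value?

0x65

s_0 = plaintext = 0x93
s_1 = Round(s_0, k_0) = 0x36
s_2 = Round(s_1, k_1) = 0x65
s_3 = Round(s_2, k_2) = 0x5C
s_4 = Round(s_3, k_3) = 0xC9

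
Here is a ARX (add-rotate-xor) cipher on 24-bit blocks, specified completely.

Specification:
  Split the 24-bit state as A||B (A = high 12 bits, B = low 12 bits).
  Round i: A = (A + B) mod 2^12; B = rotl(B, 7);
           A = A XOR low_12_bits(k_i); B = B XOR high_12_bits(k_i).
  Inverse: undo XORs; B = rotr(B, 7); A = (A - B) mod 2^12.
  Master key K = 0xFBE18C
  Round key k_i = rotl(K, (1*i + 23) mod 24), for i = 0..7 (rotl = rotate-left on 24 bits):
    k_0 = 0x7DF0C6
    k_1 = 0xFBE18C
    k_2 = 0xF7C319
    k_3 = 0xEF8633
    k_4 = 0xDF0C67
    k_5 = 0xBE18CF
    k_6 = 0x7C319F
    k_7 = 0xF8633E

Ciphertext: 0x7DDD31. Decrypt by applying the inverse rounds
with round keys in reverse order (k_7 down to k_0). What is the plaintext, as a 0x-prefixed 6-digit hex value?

0xFC8015

s_0 = ciphertext = 0x7DDD31
s_1 = InvRound(s_0, k_7) = 0xDFE6E5
s_2 = InvRound(s_1, k_6) = 0x79F4C2
s_3 = InvRound(s_2, k_5) = 0xAD247E
s_4 = InvRound(s_3, k_4) = 0x4E21D3
s_5 = InvRound(s_4, k_3) = 0xD5357E
s_6 = InvRound(s_5, k_2) = 0xDF6054
s_7 = InvRound(s_6, k_1) = 0xF1BD5F
s_8 = InvRound(s_7, k_0) = 0xFC8015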